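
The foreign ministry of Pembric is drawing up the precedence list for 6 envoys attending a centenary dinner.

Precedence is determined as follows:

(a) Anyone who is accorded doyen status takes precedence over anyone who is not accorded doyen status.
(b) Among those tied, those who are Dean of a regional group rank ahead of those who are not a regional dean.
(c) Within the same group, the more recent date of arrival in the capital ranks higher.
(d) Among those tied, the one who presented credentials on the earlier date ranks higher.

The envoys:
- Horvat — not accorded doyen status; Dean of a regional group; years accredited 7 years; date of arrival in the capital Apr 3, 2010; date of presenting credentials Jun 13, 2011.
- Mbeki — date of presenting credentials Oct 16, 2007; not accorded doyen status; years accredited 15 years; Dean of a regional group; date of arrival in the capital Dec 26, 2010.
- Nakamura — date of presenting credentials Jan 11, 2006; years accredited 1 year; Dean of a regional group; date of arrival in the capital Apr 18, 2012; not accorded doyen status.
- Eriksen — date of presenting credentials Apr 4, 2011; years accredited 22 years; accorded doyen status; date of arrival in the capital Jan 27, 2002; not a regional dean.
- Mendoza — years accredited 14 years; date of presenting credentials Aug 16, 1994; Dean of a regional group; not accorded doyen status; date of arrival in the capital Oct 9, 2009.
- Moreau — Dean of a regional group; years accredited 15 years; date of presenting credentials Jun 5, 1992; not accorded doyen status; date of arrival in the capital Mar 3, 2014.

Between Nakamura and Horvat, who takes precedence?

Nakamura

By the first rule: Eriksen (accorded doyen status); then Moreau, Nakamura, Mbeki, Horvat and Mendoza (each not accorded doyen status).
Moreau, Nakamura, Mbeki, Horvat and Mendoza are each Dean of a regional group, so the next rule applies.
Among Moreau, Nakamura, Mbeki, Horvat and Mendoza, by date of arrival in the capital (later first): Moreau (Mar 3, 2014) before Nakamura (Apr 18, 2012) before Mbeki (Dec 26, 2010) before Horvat (Apr 3, 2010) before Mendoza (Oct 9, 2009).
So Nakamura takes precedence.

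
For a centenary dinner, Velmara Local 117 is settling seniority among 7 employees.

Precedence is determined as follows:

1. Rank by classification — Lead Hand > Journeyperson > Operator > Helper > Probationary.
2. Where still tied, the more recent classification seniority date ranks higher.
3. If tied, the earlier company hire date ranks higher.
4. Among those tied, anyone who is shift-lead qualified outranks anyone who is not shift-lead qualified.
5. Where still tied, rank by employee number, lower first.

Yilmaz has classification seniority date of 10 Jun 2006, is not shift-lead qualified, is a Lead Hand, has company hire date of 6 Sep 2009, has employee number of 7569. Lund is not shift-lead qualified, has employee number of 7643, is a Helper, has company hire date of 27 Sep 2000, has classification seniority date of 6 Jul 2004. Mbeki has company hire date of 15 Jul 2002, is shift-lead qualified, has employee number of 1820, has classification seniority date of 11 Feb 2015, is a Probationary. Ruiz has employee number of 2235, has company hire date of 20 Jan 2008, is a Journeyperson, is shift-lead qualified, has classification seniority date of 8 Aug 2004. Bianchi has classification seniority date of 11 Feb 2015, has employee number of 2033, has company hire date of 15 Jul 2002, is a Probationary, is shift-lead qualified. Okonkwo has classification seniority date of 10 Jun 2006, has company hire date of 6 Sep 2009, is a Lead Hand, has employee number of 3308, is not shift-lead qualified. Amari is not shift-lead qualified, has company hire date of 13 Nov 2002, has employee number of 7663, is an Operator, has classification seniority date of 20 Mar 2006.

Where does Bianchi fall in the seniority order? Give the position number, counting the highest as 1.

7

By classification: Okonkwo and Yilmaz (Lead Hand); then Ruiz (Journeyperson); then Amari (Operator); then Lund (Helper); then Mbeki and Bianchi (Probationary).
Okonkwo and Yilmaz both have classification seniority date 10 Jun 2006, so the next rule applies.
Okonkwo and Yilmaz both have company hire date 6 Sep 2009, so the next rule applies.
Okonkwo and Yilmaz are each not shift-lead qualified, so the next rule applies.
Among Okonkwo and Yilmaz, by employee number (lower first): Okonkwo (3308) before Yilmaz (7569).
Mbeki and Bianchi both have classification seniority date 11 Feb 2015, so the next rule applies.
Mbeki and Bianchi both have company hire date 15 Jul 2002, so the next rule applies.
Mbeki and Bianchi are each shift-lead qualified, so the next rule applies.
Among Mbeki and Bianchi, by employee number (lower first): Mbeki (1820) before Bianchi (2033).
Order: Okonkwo, Yilmaz, Ruiz, Amari, Lund, Mbeki, Bianchi. So position 7.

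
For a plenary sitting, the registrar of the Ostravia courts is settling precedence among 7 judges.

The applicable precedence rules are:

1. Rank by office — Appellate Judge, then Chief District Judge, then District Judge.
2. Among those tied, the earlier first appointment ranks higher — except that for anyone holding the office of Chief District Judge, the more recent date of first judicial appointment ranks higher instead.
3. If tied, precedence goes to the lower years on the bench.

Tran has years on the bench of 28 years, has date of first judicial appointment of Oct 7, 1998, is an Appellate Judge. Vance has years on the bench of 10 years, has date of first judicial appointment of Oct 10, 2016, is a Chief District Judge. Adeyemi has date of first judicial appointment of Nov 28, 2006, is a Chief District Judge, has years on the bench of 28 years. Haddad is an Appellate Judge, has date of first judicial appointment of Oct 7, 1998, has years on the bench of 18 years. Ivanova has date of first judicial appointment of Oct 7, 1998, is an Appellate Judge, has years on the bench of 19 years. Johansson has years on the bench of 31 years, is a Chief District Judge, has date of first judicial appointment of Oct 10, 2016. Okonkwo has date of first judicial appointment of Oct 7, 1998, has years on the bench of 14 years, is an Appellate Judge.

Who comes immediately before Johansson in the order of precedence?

Vance

By office: Okonkwo, Haddad, Ivanova and Tran (Appellate Judge); then Vance, Johansson and Adeyemi (Chief District Judge).
Okonkwo, Haddad, Ivanova and Tran all have date of first judicial appointment Oct 7, 1998, so the next rule applies.
Among Okonkwo, Haddad, Ivanova and Tran, by years on the bench (lower first): Okonkwo (14 years) before Haddad (18 years) before Ivanova (19 years) before Tran (28 years).
Among Vance, Johansson and Adeyemi, by date of first judicial appointment (later first) (reversed rule for this group): Vance and Johansson (Oct 10, 2016) before Adeyemi (Nov 28, 2006).
Among Vance and Johansson, by years on the bench (lower first): Vance (10 years) before Johansson (31 years).
Order: Okonkwo, Haddad, Ivanova, Tran, Vance, Johansson, Adeyemi.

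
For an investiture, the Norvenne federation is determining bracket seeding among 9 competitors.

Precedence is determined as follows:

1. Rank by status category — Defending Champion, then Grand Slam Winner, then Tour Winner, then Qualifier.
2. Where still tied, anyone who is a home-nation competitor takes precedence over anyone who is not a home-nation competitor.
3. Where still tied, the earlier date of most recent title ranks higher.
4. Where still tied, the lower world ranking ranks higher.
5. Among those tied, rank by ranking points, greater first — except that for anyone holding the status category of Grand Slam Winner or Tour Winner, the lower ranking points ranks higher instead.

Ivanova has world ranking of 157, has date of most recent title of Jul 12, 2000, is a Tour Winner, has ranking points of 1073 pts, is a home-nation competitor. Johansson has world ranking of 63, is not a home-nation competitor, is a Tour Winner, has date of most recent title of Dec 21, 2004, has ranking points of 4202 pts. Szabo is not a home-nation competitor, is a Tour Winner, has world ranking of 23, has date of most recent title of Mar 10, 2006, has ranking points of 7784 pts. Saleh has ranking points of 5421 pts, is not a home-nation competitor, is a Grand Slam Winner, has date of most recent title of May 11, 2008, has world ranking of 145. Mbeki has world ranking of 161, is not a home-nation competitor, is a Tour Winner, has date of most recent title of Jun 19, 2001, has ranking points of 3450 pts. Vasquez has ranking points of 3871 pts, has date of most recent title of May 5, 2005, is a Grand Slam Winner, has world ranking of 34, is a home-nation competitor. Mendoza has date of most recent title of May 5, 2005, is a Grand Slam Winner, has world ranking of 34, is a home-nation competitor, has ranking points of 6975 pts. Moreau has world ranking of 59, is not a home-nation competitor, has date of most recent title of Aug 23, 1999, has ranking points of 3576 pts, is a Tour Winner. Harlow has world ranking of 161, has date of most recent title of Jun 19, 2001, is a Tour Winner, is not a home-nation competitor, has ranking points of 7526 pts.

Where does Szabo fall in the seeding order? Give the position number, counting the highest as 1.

9

By status category: Vasquez, Mendoza and Saleh (Grand Slam Winner); then Ivanova, Moreau, Mbeki, Harlow, Johansson and Szabo (Tour Winner).
Among Vasquez, Mendoza and Saleh, a home-nation competitor before not a home-nation competitor: Vasquez and Mendoza (a home-nation competitor) before Saleh (not a home-nation competitor).
Vasquez and Mendoza both have date of most recent title May 5, 2005, so the next rule applies.
Vasquez and Mendoza both have world ranking 34, so the next rule applies.
Among Vasquez and Mendoza, by ranking points (lower first) (reversed rule for this group): Vasquez (3871 pts) before Mendoza (6975 pts).
Among Ivanova, Moreau, Mbeki, Harlow, Johansson and Szabo, a home-nation competitor before not a home-nation competitor: Ivanova (a home-nation competitor) before Moreau, Mbeki, Harlow, Johansson and Szabo (not a home-nation competitor).
Among Moreau, Mbeki, Harlow, Johansson and Szabo, by date of most recent title (earlier first): Moreau (Aug 23, 1999) before Mbeki and Harlow (Jun 19, 2001) before Johansson (Dec 21, 2004) before Szabo (Mar 10, 2006).
Mbeki and Harlow both have world ranking 161, so the next rule applies.
Among Mbeki and Harlow, by ranking points (lower first) (reversed rule for this group): Mbeki (3450 pts) before Harlow (7526 pts).
Order: Vasquez, Mendoza, Saleh, Ivanova, Moreau, Mbeki, Harlow, Johansson, Szabo. So position 9.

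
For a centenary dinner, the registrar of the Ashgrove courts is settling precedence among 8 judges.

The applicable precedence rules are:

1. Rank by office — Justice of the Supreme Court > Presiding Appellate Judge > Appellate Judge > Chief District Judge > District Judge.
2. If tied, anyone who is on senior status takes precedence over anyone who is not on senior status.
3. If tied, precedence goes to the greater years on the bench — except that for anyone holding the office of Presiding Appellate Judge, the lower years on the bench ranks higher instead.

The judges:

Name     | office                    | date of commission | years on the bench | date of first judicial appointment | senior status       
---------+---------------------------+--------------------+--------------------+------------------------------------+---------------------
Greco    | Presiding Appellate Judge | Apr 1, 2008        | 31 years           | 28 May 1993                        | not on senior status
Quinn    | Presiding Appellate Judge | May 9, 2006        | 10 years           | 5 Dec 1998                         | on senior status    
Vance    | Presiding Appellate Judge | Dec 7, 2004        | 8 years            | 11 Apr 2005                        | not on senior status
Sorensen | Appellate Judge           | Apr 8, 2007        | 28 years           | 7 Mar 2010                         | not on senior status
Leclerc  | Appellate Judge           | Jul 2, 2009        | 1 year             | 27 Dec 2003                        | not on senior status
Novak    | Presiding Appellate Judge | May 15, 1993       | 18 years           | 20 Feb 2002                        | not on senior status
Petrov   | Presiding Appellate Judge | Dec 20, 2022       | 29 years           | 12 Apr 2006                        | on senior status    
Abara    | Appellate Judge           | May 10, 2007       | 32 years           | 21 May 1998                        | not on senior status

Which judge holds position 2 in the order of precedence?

Petrov

By office: Quinn, Petrov, Vance, Novak and Greco (Presiding Appellate Judge); then Abara, Sorensen and Leclerc (Appellate Judge).
Among Quinn, Petrov, Vance, Novak and Greco, on senior status before not on senior status: Quinn and Petrov (on senior status) before Vance, Novak and Greco (not on senior status).
Among Quinn and Petrov, by years on the bench (lower first) (reversed rule for this group): Quinn (10 years) before Petrov (29 years).
Among Vance, Novak and Greco, by years on the bench (lower first) (reversed rule for this group): Vance (8 years) before Novak (18 years) before Greco (31 years).
Abara, Sorensen and Leclerc are each not on senior status, so the next rule applies.
Among Abara, Sorensen and Leclerc, by years on the bench (higher first): Abara (32 years) before Sorensen (28 years) before Leclerc (1 year).
Order: Quinn, Petrov, Vance, Novak, Greco, Abara, Sorensen, Leclerc.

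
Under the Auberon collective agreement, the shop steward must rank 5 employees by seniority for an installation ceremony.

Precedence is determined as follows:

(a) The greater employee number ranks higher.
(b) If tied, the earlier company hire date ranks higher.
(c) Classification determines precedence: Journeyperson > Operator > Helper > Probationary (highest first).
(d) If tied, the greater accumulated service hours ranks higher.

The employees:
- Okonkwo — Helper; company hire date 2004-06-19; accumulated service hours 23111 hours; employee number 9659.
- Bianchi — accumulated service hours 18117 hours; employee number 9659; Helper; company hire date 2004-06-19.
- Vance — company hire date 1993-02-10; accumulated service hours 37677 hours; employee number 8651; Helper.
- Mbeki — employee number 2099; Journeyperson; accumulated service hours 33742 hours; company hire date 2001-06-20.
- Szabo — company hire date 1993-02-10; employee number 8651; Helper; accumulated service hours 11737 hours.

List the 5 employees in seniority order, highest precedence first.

By employee number (higher first): Okonkwo and Bianchi (both 9659); then Vance and Szabo (both 8651); then Mbeki (2099).
Okonkwo and Bianchi both have company hire date 2004-06-19, so the next rule applies.
Okonkwo and Bianchi are each Helper, so the next rule applies.
Among Okonkwo and Bianchi, by accumulated service hours (higher first): Okonkwo (23111 hours) before Bianchi (18117 hours).
Vance and Szabo both have company hire date 1993-02-10, so the next rule applies.
Vance and Szabo are each Helper, so the next rule applies.
Among Vance and Szabo, by accumulated service hours (higher first): Vance (37677 hours) before Szabo (11737 hours).
Full order: Okonkwo, Bianchi, Vance, Szabo, Mbeki.

Okonkwo, Bianchi, Vance, Szabo, Mbeki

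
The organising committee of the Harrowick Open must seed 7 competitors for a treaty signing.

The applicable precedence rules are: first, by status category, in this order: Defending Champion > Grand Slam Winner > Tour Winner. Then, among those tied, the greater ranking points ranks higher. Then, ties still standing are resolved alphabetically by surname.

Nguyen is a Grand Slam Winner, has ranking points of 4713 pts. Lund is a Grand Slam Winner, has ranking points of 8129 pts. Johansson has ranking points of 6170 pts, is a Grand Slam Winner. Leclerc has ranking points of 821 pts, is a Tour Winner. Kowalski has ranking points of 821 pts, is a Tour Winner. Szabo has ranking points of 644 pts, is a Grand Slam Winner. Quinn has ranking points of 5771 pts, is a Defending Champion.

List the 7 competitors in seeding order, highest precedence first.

Quinn, Lund, Johansson, Nguyen, Szabo, Kowalski, Leclerc

By status category: Quinn (Defending Champion); then Lund, Johansson, Nguyen and Szabo (Grand Slam Winner); then Kowalski and Leclerc (Tour Winner).
Among Lund, Johansson, Nguyen and Szabo, by ranking points (higher first): Lund (8129 pts) before Johansson (6170 pts) before Nguyen (4713 pts) before Szabo (644 pts).
Kowalski and Leclerc both have ranking points 821 pts, so the next rule applies.
Among Kowalski and Leclerc, alphabetically by surname: Kowalski before Leclerc.
Full order: Quinn, Lund, Johansson, Nguyen, Szabo, Kowalski, Leclerc.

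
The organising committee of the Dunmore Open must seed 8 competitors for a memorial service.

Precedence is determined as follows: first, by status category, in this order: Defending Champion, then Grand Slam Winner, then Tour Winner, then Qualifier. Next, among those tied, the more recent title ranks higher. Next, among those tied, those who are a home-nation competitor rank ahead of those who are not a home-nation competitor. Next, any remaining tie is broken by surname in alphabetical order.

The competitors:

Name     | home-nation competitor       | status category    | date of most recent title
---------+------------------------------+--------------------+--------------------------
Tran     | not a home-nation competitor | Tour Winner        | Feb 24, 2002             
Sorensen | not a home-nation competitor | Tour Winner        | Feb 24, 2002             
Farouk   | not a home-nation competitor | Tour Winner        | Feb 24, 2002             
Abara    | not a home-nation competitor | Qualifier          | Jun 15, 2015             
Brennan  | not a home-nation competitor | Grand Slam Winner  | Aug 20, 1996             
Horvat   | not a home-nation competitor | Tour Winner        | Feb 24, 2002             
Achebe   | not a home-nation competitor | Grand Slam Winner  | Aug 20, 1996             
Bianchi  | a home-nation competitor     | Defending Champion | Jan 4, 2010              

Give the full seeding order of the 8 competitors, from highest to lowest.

Bianchi, Achebe, Brennan, Farouk, Horvat, Sorensen, Tran, Abara

By status category: Bianchi (Defending Champion); then Achebe and Brennan (Grand Slam Winner); then Farouk, Horvat, Sorensen and Tran (Tour Winner); then Abara (Qualifier).
Achebe and Brennan both have date of most recent title Aug 20, 1996, so the next rule applies.
Achebe and Brennan are each not a home-nation competitor, so the next rule applies.
Among Achebe and Brennan, alphabetically by surname: Achebe before Brennan.
Farouk, Horvat, Sorensen and Tran all have date of most recent title Feb 24, 2002, so the next rule applies.
Farouk, Horvat, Sorensen and Tran are each not a home-nation competitor, so the next rule applies.
Among Farouk, Horvat, Sorensen and Tran, alphabetically by surname: Farouk before Horvat before Sorensen before Tran.
Full order: Bianchi, Achebe, Brennan, Farouk, Horvat, Sorensen, Tran, Abara.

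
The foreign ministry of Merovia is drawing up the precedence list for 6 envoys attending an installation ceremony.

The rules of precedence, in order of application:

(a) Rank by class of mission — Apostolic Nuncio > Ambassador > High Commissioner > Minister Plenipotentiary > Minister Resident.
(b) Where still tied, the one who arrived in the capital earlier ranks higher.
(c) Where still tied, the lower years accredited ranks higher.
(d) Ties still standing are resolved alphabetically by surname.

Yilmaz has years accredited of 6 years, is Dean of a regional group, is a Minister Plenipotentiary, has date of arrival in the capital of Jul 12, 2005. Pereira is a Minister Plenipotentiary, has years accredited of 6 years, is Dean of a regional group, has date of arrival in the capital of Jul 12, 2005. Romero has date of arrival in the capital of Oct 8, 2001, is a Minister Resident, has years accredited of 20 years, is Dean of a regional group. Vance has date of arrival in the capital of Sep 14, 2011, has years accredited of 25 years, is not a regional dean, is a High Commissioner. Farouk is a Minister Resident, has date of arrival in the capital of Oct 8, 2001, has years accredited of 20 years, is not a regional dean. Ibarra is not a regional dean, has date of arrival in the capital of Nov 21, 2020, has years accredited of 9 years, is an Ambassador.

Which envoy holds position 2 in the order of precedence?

Vance

By class of mission: Ibarra (Ambassador); then Vance (High Commissioner); then Pereira and Yilmaz (Minister Plenipotentiary); then Farouk and Romero (Minister Resident).
Pereira and Yilmaz both have date of arrival in the capital Jul 12, 2005, so the next rule applies.
Pereira and Yilmaz both have years accredited 6 years, so the next rule applies.
Among Pereira and Yilmaz, alphabetically by surname: Pereira before Yilmaz.
Farouk and Romero both have date of arrival in the capital Oct 8, 2001, so the next rule applies.
Farouk and Romero both have years accredited 20 years, so the next rule applies.
Among Farouk and Romero, alphabetically by surname: Farouk before Romero.
Order: Ibarra, Vance, Pereira, Yilmaz, Farouk, Romero.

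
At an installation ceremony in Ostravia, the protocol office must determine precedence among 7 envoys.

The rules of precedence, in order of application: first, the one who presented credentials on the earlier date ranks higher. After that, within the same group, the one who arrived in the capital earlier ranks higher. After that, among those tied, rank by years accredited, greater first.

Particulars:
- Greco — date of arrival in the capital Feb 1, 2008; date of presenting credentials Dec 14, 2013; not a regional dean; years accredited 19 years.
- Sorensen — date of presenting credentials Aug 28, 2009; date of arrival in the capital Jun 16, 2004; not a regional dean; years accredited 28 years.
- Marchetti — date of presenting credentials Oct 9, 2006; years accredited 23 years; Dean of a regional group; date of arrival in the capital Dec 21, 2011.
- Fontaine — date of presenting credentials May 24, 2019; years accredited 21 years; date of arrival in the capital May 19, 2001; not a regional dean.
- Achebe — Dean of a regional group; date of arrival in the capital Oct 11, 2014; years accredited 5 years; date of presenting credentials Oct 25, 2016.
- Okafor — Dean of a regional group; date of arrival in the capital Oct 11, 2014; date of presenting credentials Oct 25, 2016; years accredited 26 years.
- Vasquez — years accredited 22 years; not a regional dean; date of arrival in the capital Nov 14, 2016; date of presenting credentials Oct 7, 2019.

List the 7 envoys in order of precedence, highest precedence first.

Marchetti, Sorensen, Greco, Okafor, Achebe, Fontaine, Vasquez

By date of presenting credentials (earlier first): Marchetti (Oct 9, 2006); then Sorensen (Aug 28, 2009); then Greco (Dec 14, 2013); then Okafor and Achebe (both Oct 25, 2016); then Fontaine (May 24, 2019); then Vasquez (Oct 7, 2019).
Okafor and Achebe both have date of arrival in the capital Oct 11, 2014, so the next rule applies.
Among Okafor and Achebe, by years accredited (higher first): Okafor (26 years) before Achebe (5 years).
Full order: Marchetti, Sorensen, Greco, Okafor, Achebe, Fontaine, Vasquez.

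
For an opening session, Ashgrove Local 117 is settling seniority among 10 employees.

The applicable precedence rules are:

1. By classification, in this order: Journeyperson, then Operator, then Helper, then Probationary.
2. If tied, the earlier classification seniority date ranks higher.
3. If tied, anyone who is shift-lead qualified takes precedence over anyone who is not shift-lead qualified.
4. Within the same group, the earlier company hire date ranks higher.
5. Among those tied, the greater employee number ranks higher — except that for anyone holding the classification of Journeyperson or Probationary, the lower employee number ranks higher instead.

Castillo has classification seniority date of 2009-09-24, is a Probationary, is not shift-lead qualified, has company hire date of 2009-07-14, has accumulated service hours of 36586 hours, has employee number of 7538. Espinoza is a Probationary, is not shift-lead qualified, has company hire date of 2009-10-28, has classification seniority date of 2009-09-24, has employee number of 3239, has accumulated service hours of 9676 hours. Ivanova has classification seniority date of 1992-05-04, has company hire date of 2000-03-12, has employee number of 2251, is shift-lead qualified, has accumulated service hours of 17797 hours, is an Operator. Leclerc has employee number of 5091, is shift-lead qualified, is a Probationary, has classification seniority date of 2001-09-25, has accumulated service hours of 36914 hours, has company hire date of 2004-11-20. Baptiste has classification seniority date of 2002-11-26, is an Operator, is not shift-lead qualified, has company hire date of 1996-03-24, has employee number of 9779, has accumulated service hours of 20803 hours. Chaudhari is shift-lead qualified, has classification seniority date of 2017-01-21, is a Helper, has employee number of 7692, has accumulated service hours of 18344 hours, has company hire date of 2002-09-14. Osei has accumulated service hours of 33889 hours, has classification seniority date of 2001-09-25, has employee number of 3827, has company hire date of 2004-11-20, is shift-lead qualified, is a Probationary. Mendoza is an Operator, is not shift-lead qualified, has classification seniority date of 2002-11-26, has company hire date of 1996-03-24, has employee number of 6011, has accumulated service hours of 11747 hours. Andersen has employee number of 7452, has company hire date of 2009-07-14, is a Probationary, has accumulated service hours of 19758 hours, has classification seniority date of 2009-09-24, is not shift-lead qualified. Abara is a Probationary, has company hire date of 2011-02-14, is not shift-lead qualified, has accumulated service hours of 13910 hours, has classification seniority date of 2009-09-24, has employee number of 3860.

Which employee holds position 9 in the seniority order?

Espinoza

By classification: Ivanova, Baptiste and Mendoza (Operator); then Chaudhari (Helper); then Osei, Leclerc, Andersen, Castillo, Espinoza and Abara (Probationary).
Among Ivanova, Baptiste and Mendoza, by classification seniority date (earlier first): Ivanova (1992-05-04) before Baptiste and Mendoza (2002-11-26).
Baptiste and Mendoza are each not shift-lead qualified, so the next rule applies.
Baptiste and Mendoza both have company hire date 1996-03-24, so the next rule applies.
Among Baptiste and Mendoza, by employee number (higher first): Baptiste (9779) before Mendoza (6011).
Among Osei, Leclerc, Andersen, Castillo, Espinoza and Abara, by classification seniority date (earlier first): Osei and Leclerc (2001-09-25) before Andersen, Castillo, Espinoza and Abara (2009-09-24).
Osei and Leclerc are each shift-lead qualified, so the next rule applies.
Osei and Leclerc both have company hire date 2004-11-20, so the next rule applies.
Among Osei and Leclerc, by employee number (lower first) (reversed rule for this group): Osei (3827) before Leclerc (5091).
Andersen, Castillo, Espinoza and Abara are each not shift-lead qualified, so the next rule applies.
Among Andersen, Castillo, Espinoza and Abara, by company hire date (earlier first): Andersen and Castillo (2009-07-14) before Espinoza (2009-10-28) before Abara (2011-02-14).
Among Andersen and Castillo, by employee number (lower first) (reversed rule for this group): Andersen (7452) before Castillo (7538).
Order: Ivanova, Baptiste, Mendoza, Chaudhari, Osei, Leclerc, Andersen, Castillo, Espinoza, Abara.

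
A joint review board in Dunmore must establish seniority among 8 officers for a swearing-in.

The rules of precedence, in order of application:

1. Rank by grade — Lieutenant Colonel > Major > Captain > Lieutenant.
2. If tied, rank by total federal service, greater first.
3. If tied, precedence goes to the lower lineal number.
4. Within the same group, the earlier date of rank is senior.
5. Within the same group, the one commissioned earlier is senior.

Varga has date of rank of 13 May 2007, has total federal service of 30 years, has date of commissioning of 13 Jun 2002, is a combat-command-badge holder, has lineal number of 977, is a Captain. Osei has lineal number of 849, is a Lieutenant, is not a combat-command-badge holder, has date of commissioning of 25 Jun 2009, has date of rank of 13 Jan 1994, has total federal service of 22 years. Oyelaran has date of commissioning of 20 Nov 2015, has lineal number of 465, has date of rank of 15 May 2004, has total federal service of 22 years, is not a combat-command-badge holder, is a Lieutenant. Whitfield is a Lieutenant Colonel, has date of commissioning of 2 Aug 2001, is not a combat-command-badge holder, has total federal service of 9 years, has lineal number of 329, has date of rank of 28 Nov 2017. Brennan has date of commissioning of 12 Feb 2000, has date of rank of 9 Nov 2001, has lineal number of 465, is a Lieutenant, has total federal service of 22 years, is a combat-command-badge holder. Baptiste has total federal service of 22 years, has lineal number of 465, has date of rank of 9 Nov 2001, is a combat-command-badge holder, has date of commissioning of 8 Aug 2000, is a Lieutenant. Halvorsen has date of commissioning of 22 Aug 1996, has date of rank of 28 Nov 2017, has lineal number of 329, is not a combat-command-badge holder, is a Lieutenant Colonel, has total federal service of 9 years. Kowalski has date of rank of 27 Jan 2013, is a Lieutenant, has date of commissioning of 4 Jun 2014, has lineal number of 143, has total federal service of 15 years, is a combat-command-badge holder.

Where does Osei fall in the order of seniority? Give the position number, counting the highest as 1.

By grade: Halvorsen and Whitfield (Lieutenant Colonel); then Varga (Captain); then Brennan, Baptiste, Oyelaran, Osei and Kowalski (Lieutenant).
Halvorsen and Whitfield both have total federal service 9 years, so the next rule applies.
Halvorsen and Whitfield both have lineal number 329, so the next rule applies.
Halvorsen and Whitfield both have date of rank 28 Nov 2017, so the next rule applies.
Among Halvorsen and Whitfield, by date of commissioning (earlier first): Halvorsen (22 Aug 1996) before Whitfield (2 Aug 2001).
Among Brennan, Baptiste, Oyelaran, Osei and Kowalski, by total federal service (higher first): Brennan, Baptiste, Oyelaran and Osei (22 years) before Kowalski (15 years).
Among Brennan, Baptiste, Oyelaran and Osei, by lineal number (lower first): Brennan, Baptiste and Oyelaran (465) before Osei (849).
Among Brennan, Baptiste and Oyelaran, by date of rank (earlier first): Brennan and Baptiste (9 Nov 2001) before Oyelaran (15 May 2004).
Among Brennan and Baptiste, by date of commissioning (earlier first): Brennan (12 Feb 2000) before Baptiste (8 Aug 2000).
Order: Halvorsen, Whitfield, Varga, Brennan, Baptiste, Oyelaran, Osei, Kowalski. So position 7.

7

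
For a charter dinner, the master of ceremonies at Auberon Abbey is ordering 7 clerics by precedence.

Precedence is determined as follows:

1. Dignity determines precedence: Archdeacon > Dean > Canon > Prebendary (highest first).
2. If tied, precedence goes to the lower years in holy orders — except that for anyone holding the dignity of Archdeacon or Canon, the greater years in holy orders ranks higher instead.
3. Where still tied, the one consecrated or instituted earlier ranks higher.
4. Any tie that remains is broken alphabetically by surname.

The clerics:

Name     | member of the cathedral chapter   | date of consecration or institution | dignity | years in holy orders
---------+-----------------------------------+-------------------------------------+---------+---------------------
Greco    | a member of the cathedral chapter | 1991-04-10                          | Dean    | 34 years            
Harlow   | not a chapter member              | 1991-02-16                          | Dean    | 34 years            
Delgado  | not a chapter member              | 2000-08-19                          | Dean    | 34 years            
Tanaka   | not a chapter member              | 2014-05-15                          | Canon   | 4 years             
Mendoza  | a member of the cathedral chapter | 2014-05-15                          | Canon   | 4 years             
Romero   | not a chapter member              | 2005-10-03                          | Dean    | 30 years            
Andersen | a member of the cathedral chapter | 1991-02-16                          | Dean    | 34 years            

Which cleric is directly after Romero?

By dignity: Romero, Andersen, Harlow, Greco and Delgado (Dean); then Mendoza and Tanaka (Canon).
Among Romero, Andersen, Harlow, Greco and Delgado, by years in holy orders (lower first): Romero (30 years) before Andersen, Harlow, Greco and Delgado (34 years).
Among Andersen, Harlow, Greco and Delgado, by date of consecration or institution (earlier first): Andersen and Harlow (1991-02-16) before Greco (1991-04-10) before Delgado (2000-08-19).
Among Andersen and Harlow, alphabetically by surname: Andersen before Harlow.
Mendoza and Tanaka both have years in holy orders 4 years, so the next rule applies.
Mendoza and Tanaka both have date of consecration or institution 2014-05-15, so the next rule applies.
Among Mendoza and Tanaka, alphabetically by surname: Mendoza before Tanaka.
Order: Romero, Andersen, Harlow, Greco, Delgado, Mendoza, Tanaka.

Andersen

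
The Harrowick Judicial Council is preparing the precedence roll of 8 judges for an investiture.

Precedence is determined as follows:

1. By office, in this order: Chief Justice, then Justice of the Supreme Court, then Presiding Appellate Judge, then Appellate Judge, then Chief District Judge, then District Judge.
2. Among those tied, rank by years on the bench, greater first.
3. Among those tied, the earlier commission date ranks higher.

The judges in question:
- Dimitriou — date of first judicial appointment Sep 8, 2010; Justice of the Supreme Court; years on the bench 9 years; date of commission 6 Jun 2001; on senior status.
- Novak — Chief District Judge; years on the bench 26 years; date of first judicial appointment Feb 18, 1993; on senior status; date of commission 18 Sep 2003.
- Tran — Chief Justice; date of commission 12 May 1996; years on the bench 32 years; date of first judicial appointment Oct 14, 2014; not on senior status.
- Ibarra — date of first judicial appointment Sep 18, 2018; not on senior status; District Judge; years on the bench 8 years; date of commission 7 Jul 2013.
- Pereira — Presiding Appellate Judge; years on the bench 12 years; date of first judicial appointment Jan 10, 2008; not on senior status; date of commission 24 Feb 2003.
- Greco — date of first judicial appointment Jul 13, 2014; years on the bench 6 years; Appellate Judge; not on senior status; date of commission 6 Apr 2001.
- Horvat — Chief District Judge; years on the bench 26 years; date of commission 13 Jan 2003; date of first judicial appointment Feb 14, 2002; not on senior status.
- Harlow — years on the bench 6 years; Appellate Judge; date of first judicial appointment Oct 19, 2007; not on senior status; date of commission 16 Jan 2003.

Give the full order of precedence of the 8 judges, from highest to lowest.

Tran, Dimitriou, Pereira, Greco, Harlow, Horvat, Novak, Ibarra

By office: Tran (Chief Justice); then Dimitriou (Justice of the Supreme Court); then Pereira (Presiding Appellate Judge); then Greco and Harlow (Appellate Judge); then Horvat and Novak (Chief District Judge); then Ibarra (District Judge).
Greco and Harlow both have years on the bench 6 years, so the next rule applies.
Among Greco and Harlow, by date of commission (earlier first): Greco (6 Apr 2001) before Harlow (16 Jan 2003).
Horvat and Novak both have years on the bench 26 years, so the next rule applies.
Among Horvat and Novak, by date of commission (earlier first): Horvat (13 Jan 2003) before Novak (18 Sep 2003).
Full order: Tran, Dimitriou, Pereira, Greco, Harlow, Horvat, Novak, Ibarra.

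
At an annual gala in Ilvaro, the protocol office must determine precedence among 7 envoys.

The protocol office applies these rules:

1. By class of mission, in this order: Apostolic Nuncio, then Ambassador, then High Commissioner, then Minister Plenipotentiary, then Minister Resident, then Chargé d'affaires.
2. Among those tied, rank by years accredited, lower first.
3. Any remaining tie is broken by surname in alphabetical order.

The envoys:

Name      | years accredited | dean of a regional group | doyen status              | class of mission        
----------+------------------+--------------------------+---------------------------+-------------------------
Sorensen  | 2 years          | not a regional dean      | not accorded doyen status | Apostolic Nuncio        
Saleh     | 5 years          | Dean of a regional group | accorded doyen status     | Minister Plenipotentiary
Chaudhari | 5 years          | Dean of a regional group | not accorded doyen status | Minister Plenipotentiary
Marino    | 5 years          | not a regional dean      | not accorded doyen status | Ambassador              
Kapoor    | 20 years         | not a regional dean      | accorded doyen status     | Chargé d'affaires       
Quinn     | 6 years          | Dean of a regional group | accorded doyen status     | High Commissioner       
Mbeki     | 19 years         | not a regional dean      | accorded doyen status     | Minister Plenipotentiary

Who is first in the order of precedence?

By class of mission: Sorensen (Apostolic Nuncio); then Marino (Ambassador); then Quinn (High Commissioner); then Chaudhari, Saleh and Mbeki (Minister Plenipotentiary); then Kapoor (Chargé d'affaires).
Among Chaudhari, Saleh and Mbeki, by years accredited (lower first): Chaudhari and Saleh (5 years) before Mbeki (19 years).
Among Chaudhari and Saleh, alphabetically by surname: Chaudhari before Saleh.
Order: Sorensen, Marino, Quinn, Chaudhari, Saleh, Mbeki, Kapoor.

Sorensen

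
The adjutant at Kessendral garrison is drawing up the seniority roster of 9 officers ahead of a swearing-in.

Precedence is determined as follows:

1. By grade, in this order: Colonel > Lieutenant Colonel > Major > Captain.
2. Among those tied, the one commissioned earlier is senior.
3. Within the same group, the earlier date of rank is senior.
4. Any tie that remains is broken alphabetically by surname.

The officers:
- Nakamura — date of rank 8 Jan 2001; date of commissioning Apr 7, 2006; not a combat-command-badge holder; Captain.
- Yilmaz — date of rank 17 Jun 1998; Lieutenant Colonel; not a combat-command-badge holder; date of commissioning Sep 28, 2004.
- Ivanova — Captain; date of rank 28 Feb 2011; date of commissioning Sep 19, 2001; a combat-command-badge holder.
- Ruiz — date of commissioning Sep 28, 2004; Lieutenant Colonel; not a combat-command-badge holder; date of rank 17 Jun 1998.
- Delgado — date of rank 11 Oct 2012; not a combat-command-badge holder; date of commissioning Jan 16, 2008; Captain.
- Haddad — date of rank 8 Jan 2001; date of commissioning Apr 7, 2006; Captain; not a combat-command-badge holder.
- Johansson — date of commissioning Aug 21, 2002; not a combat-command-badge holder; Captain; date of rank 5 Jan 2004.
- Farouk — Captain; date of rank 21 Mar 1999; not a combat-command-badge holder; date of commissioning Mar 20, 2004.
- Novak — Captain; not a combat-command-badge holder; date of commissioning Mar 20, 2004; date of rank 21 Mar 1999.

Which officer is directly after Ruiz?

Yilmaz

By grade: Ruiz and Yilmaz (Lieutenant Colonel); then Ivanova, Johansson, Farouk, Novak, Haddad, Nakamura and Delgado (Captain).
Ruiz and Yilmaz both have date of commissioning Sep 28, 2004, so the next rule applies.
Ruiz and Yilmaz both have date of rank 17 Jun 1998, so the next rule applies.
Among Ruiz and Yilmaz, alphabetically by surname: Ruiz before Yilmaz.
Among Ivanova, Johansson, Farouk, Novak, Haddad, Nakamura and Delgado, by date of commissioning (earlier first): Ivanova (Sep 19, 2001) before Johansson (Aug 21, 2002) before Farouk and Novak (Mar 20, 2004) before Haddad and Nakamura (Apr 7, 2006) before Delgado (Jan 16, 2008).
Farouk and Novak both have date of rank 21 Mar 1999, so the next rule applies.
Among Farouk and Novak, alphabetically by surname: Farouk before Novak.
Haddad and Nakamura both have date of rank 8 Jan 2001, so the next rule applies.
Among Haddad and Nakamura, alphabetically by surname: Haddad before Nakamura.
Order: Ruiz, Yilmaz, Ivanova, Johansson, Farouk, Novak, Haddad, Nakamura, Delgado.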